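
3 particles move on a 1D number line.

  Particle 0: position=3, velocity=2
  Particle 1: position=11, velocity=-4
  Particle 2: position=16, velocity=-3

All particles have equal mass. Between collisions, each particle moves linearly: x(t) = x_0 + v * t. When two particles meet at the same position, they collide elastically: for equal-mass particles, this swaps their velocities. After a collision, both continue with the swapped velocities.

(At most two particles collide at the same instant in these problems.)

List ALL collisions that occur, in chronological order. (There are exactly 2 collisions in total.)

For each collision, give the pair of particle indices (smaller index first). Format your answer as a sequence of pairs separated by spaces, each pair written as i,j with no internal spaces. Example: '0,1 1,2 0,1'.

Answer: 0,1 1,2

Derivation:
Collision at t=4/3: particles 0 and 1 swap velocities; positions: p0=17/3 p1=17/3 p2=12; velocities now: v0=-4 v1=2 v2=-3
Collision at t=13/5: particles 1 and 2 swap velocities; positions: p0=3/5 p1=41/5 p2=41/5; velocities now: v0=-4 v1=-3 v2=2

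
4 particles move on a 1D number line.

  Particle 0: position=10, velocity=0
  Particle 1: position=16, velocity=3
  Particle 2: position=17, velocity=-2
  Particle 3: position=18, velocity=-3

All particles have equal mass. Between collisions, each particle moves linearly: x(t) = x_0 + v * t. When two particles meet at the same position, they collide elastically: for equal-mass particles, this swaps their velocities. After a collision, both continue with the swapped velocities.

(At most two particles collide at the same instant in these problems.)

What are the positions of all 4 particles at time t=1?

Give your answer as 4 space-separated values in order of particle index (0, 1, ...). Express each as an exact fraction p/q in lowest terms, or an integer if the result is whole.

Answer: 10 15 15 19

Derivation:
Collision at t=1/5: particles 1 and 2 swap velocities; positions: p0=10 p1=83/5 p2=83/5 p3=87/5; velocities now: v0=0 v1=-2 v2=3 v3=-3
Collision at t=1/3: particles 2 and 3 swap velocities; positions: p0=10 p1=49/3 p2=17 p3=17; velocities now: v0=0 v1=-2 v2=-3 v3=3
Collision at t=1: particles 1 and 2 swap velocities; positions: p0=10 p1=15 p2=15 p3=19; velocities now: v0=0 v1=-3 v2=-2 v3=3
Advance to t=1 (no further collisions before then); velocities: v0=0 v1=-3 v2=-2 v3=3; positions = 10 15 15 19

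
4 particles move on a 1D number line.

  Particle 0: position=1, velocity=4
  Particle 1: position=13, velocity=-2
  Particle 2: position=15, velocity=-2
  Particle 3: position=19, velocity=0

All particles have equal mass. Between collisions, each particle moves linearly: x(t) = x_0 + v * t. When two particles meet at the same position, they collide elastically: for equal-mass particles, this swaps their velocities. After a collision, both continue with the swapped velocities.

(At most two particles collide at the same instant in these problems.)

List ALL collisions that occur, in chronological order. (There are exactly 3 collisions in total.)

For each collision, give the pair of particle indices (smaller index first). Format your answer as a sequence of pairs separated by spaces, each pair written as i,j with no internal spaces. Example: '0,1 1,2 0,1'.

Answer: 0,1 1,2 2,3

Derivation:
Collision at t=2: particles 0 and 1 swap velocities; positions: p0=9 p1=9 p2=11 p3=19; velocities now: v0=-2 v1=4 v2=-2 v3=0
Collision at t=7/3: particles 1 and 2 swap velocities; positions: p0=25/3 p1=31/3 p2=31/3 p3=19; velocities now: v0=-2 v1=-2 v2=4 v3=0
Collision at t=9/2: particles 2 and 3 swap velocities; positions: p0=4 p1=6 p2=19 p3=19; velocities now: v0=-2 v1=-2 v2=0 v3=4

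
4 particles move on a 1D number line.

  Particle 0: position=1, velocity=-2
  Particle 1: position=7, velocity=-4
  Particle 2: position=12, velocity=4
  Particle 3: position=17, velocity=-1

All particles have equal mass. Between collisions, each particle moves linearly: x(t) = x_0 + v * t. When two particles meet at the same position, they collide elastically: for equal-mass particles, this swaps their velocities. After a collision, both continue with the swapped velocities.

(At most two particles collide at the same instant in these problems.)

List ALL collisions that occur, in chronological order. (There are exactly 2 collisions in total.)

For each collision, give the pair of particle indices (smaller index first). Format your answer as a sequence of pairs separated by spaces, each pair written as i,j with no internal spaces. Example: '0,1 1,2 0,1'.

Collision at t=1: particles 2 and 3 swap velocities; positions: p0=-1 p1=3 p2=16 p3=16; velocities now: v0=-2 v1=-4 v2=-1 v3=4
Collision at t=3: particles 0 and 1 swap velocities; positions: p0=-5 p1=-5 p2=14 p3=24; velocities now: v0=-4 v1=-2 v2=-1 v3=4

Answer: 2,3 0,1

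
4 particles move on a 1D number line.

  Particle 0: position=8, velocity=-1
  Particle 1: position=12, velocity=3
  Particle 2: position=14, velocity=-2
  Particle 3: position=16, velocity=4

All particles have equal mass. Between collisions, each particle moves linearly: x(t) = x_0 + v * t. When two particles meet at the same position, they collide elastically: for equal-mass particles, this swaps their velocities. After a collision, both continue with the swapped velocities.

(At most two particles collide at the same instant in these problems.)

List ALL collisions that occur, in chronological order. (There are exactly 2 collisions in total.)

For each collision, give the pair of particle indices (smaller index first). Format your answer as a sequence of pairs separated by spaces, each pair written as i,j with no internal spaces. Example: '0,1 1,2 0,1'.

Collision at t=2/5: particles 1 and 2 swap velocities; positions: p0=38/5 p1=66/5 p2=66/5 p3=88/5; velocities now: v0=-1 v1=-2 v2=3 v3=4
Collision at t=6: particles 0 and 1 swap velocities; positions: p0=2 p1=2 p2=30 p3=40; velocities now: v0=-2 v1=-1 v2=3 v3=4

Answer: 1,2 0,1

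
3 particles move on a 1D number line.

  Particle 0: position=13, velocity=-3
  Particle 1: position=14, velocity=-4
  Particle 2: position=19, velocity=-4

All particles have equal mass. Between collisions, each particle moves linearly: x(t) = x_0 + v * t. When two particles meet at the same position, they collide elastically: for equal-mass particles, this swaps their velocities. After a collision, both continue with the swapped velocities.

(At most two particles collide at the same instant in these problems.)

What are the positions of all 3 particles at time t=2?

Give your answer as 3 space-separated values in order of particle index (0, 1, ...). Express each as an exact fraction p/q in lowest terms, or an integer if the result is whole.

Answer: 6 7 11

Derivation:
Collision at t=1: particles 0 and 1 swap velocities; positions: p0=10 p1=10 p2=15; velocities now: v0=-4 v1=-3 v2=-4
Advance to t=2 (no further collisions before then); velocities: v0=-4 v1=-3 v2=-4; positions = 6 7 11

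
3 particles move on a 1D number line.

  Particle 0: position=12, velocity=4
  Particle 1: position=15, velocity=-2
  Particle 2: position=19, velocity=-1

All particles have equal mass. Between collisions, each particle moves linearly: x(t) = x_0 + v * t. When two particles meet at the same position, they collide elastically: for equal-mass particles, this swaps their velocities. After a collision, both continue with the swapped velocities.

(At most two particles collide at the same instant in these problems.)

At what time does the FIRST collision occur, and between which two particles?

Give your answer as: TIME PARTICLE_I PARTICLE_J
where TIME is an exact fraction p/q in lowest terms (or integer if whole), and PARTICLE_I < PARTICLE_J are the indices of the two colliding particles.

Pair (0,1): pos 12,15 vel 4,-2 -> gap=3, closing at 6/unit, collide at t=1/2
Pair (1,2): pos 15,19 vel -2,-1 -> not approaching (rel speed -1 <= 0)
Earliest collision: t=1/2 between 0 and 1

Answer: 1/2 0 1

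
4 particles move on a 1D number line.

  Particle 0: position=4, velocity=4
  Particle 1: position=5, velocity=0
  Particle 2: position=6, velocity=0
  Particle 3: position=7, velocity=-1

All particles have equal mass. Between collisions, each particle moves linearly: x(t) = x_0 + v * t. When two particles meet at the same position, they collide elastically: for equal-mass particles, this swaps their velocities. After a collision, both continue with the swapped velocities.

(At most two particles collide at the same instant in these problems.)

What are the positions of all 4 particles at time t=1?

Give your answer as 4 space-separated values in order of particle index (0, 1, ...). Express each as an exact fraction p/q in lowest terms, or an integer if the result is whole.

Answer: 5 6 6 8

Derivation:
Collision at t=1/4: particles 0 and 1 swap velocities; positions: p0=5 p1=5 p2=6 p3=27/4; velocities now: v0=0 v1=4 v2=0 v3=-1
Collision at t=1/2: particles 1 and 2 swap velocities; positions: p0=5 p1=6 p2=6 p3=13/2; velocities now: v0=0 v1=0 v2=4 v3=-1
Collision at t=3/5: particles 2 and 3 swap velocities; positions: p0=5 p1=6 p2=32/5 p3=32/5; velocities now: v0=0 v1=0 v2=-1 v3=4
Collision at t=1: particles 1 and 2 swap velocities; positions: p0=5 p1=6 p2=6 p3=8; velocities now: v0=0 v1=-1 v2=0 v3=4
Advance to t=1 (no further collisions before then); velocities: v0=0 v1=-1 v2=0 v3=4; positions = 5 6 6 8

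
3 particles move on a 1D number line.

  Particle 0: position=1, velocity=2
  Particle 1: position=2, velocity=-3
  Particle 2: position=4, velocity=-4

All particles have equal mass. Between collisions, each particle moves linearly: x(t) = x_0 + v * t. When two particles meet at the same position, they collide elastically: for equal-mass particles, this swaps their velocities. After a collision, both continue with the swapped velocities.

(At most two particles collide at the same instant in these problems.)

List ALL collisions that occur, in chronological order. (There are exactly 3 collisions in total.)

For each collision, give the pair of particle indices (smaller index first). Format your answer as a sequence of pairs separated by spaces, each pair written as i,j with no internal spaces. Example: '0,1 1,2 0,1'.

Answer: 0,1 1,2 0,1

Derivation:
Collision at t=1/5: particles 0 and 1 swap velocities; positions: p0=7/5 p1=7/5 p2=16/5; velocities now: v0=-3 v1=2 v2=-4
Collision at t=1/2: particles 1 and 2 swap velocities; positions: p0=1/2 p1=2 p2=2; velocities now: v0=-3 v1=-4 v2=2
Collision at t=2: particles 0 and 1 swap velocities; positions: p0=-4 p1=-4 p2=5; velocities now: v0=-4 v1=-3 v2=2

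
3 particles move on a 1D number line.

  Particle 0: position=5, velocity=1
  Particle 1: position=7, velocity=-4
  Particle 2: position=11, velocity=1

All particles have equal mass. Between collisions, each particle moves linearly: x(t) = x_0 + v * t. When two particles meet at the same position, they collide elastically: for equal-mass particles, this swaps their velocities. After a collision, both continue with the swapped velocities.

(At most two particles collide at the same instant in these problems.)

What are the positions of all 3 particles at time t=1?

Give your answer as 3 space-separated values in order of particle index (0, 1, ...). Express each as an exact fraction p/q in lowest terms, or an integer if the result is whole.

Collision at t=2/5: particles 0 and 1 swap velocities; positions: p0=27/5 p1=27/5 p2=57/5; velocities now: v0=-4 v1=1 v2=1
Advance to t=1 (no further collisions before then); velocities: v0=-4 v1=1 v2=1; positions = 3 6 12

Answer: 3 6 12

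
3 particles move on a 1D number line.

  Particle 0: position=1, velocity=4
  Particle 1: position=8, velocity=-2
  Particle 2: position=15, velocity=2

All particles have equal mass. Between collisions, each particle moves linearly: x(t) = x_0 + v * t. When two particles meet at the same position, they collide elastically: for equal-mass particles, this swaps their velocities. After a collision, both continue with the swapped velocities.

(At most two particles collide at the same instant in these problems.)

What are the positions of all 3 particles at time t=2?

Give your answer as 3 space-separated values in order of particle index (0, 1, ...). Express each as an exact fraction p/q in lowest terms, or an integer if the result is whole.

Answer: 4 9 19

Derivation:
Collision at t=7/6: particles 0 and 1 swap velocities; positions: p0=17/3 p1=17/3 p2=52/3; velocities now: v0=-2 v1=4 v2=2
Advance to t=2 (no further collisions before then); velocities: v0=-2 v1=4 v2=2; positions = 4 9 19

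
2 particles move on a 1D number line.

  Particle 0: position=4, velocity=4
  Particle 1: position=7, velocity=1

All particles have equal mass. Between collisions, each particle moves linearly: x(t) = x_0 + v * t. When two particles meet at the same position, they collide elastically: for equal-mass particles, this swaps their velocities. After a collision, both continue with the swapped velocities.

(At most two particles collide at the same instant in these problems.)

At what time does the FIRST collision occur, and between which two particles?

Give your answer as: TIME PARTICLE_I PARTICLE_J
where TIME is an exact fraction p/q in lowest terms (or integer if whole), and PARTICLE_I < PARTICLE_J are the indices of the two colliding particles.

Answer: 1 0 1

Derivation:
Pair (0,1): pos 4,7 vel 4,1 -> gap=3, closing at 3/unit, collide at t=1
Earliest collision: t=1 between 0 and 1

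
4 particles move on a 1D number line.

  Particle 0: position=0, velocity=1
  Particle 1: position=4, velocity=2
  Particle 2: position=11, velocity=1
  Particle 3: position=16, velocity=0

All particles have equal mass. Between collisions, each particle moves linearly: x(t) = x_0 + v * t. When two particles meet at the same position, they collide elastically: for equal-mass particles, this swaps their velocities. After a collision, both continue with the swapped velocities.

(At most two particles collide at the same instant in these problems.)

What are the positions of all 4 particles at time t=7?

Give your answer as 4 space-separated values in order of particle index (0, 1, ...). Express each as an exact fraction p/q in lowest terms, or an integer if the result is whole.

Answer: 7 16 18 18

Derivation:
Collision at t=5: particles 2 and 3 swap velocities; positions: p0=5 p1=14 p2=16 p3=16; velocities now: v0=1 v1=2 v2=0 v3=1
Collision at t=6: particles 1 and 2 swap velocities; positions: p0=6 p1=16 p2=16 p3=17; velocities now: v0=1 v1=0 v2=2 v3=1
Collision at t=7: particles 2 and 3 swap velocities; positions: p0=7 p1=16 p2=18 p3=18; velocities now: v0=1 v1=0 v2=1 v3=2
Advance to t=7 (no further collisions before then); velocities: v0=1 v1=0 v2=1 v3=2; positions = 7 16 18 18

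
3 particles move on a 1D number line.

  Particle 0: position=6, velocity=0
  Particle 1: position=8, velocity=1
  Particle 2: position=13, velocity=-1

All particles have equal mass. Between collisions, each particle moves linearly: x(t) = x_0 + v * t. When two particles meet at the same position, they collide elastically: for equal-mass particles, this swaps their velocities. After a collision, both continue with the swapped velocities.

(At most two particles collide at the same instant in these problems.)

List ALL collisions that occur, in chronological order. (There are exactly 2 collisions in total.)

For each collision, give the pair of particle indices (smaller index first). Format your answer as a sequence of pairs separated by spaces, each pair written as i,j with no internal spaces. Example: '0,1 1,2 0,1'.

Answer: 1,2 0,1

Derivation:
Collision at t=5/2: particles 1 and 2 swap velocities; positions: p0=6 p1=21/2 p2=21/2; velocities now: v0=0 v1=-1 v2=1
Collision at t=7: particles 0 and 1 swap velocities; positions: p0=6 p1=6 p2=15; velocities now: v0=-1 v1=0 v2=1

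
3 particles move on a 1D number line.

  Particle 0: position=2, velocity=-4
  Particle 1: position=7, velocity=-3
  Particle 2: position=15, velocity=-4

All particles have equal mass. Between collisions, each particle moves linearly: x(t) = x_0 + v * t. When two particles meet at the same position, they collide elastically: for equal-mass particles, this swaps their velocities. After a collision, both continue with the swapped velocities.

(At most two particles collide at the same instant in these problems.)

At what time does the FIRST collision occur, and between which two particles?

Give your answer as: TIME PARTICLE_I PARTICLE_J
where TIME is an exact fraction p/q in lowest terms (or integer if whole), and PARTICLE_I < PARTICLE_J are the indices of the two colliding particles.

Answer: 8 1 2

Derivation:
Pair (0,1): pos 2,7 vel -4,-3 -> not approaching (rel speed -1 <= 0)
Pair (1,2): pos 7,15 vel -3,-4 -> gap=8, closing at 1/unit, collide at t=8
Earliest collision: t=8 between 1 and 2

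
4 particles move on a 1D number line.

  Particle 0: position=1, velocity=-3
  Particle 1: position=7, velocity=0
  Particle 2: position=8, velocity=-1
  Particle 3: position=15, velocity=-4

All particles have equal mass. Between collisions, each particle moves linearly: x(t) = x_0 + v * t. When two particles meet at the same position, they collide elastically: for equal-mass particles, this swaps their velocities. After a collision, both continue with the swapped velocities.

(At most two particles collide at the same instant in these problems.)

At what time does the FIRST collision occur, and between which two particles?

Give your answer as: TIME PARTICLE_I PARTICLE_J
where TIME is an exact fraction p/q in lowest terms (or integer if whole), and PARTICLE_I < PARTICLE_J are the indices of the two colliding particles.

Answer: 1 1 2

Derivation:
Pair (0,1): pos 1,7 vel -3,0 -> not approaching (rel speed -3 <= 0)
Pair (1,2): pos 7,8 vel 0,-1 -> gap=1, closing at 1/unit, collide at t=1
Pair (2,3): pos 8,15 vel -1,-4 -> gap=7, closing at 3/unit, collide at t=7/3
Earliest collision: t=1 between 1 and 2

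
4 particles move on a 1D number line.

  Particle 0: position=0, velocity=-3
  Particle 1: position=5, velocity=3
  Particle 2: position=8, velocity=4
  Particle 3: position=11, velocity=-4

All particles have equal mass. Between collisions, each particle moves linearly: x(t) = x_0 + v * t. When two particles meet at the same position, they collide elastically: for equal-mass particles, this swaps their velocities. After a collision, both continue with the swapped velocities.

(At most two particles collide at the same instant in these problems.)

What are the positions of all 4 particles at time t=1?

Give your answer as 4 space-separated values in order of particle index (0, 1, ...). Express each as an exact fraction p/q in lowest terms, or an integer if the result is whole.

Collision at t=3/8: particles 2 and 3 swap velocities; positions: p0=-9/8 p1=49/8 p2=19/2 p3=19/2; velocities now: v0=-3 v1=3 v2=-4 v3=4
Collision at t=6/7: particles 1 and 2 swap velocities; positions: p0=-18/7 p1=53/7 p2=53/7 p3=80/7; velocities now: v0=-3 v1=-4 v2=3 v3=4
Advance to t=1 (no further collisions before then); velocities: v0=-3 v1=-4 v2=3 v3=4; positions = -3 7 8 12

Answer: -3 7 8 12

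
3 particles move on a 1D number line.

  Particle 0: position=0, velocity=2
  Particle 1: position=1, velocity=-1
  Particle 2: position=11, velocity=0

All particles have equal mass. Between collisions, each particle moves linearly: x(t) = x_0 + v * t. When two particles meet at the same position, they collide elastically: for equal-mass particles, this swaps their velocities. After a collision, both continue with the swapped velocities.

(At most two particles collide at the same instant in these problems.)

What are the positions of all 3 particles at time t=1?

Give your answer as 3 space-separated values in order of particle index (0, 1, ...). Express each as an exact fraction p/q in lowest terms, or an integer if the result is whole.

Answer: 0 2 11

Derivation:
Collision at t=1/3: particles 0 and 1 swap velocities; positions: p0=2/3 p1=2/3 p2=11; velocities now: v0=-1 v1=2 v2=0
Advance to t=1 (no further collisions before then); velocities: v0=-1 v1=2 v2=0; positions = 0 2 11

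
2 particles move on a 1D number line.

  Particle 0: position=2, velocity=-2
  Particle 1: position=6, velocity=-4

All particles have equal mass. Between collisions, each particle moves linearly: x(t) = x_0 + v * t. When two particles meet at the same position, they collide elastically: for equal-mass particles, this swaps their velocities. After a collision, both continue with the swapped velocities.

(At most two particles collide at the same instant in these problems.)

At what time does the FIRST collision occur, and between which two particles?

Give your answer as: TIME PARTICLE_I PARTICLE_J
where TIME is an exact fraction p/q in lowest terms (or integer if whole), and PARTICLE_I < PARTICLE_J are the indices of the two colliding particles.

Answer: 2 0 1

Derivation:
Pair (0,1): pos 2,6 vel -2,-4 -> gap=4, closing at 2/unit, collide at t=2
Earliest collision: t=2 between 0 and 1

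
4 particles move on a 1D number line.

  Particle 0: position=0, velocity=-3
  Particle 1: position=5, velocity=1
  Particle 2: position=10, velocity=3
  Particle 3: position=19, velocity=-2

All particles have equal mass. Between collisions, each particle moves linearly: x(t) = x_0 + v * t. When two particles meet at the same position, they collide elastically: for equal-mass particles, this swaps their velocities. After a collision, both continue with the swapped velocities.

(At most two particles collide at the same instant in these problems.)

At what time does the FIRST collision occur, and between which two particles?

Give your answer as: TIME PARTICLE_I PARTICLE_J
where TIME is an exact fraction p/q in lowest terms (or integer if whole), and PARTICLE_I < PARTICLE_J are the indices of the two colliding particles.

Answer: 9/5 2 3

Derivation:
Pair (0,1): pos 0,5 vel -3,1 -> not approaching (rel speed -4 <= 0)
Pair (1,2): pos 5,10 vel 1,3 -> not approaching (rel speed -2 <= 0)
Pair (2,3): pos 10,19 vel 3,-2 -> gap=9, closing at 5/unit, collide at t=9/5
Earliest collision: t=9/5 between 2 and 3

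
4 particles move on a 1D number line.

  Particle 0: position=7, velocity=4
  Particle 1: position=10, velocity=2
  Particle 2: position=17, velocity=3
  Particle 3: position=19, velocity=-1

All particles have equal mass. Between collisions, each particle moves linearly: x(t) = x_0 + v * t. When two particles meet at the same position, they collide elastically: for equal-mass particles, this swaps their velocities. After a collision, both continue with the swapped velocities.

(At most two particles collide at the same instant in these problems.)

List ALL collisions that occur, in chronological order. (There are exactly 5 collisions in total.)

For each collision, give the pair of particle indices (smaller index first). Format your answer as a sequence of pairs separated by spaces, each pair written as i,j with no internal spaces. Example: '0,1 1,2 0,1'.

Answer: 2,3 0,1 1,2 0,1 2,3

Derivation:
Collision at t=1/2: particles 2 and 3 swap velocities; positions: p0=9 p1=11 p2=37/2 p3=37/2; velocities now: v0=4 v1=2 v2=-1 v3=3
Collision at t=3/2: particles 0 and 1 swap velocities; positions: p0=13 p1=13 p2=35/2 p3=43/2; velocities now: v0=2 v1=4 v2=-1 v3=3
Collision at t=12/5: particles 1 and 2 swap velocities; positions: p0=74/5 p1=83/5 p2=83/5 p3=121/5; velocities now: v0=2 v1=-1 v2=4 v3=3
Collision at t=3: particles 0 and 1 swap velocities; positions: p0=16 p1=16 p2=19 p3=26; velocities now: v0=-1 v1=2 v2=4 v3=3
Collision at t=10: particles 2 and 3 swap velocities; positions: p0=9 p1=30 p2=47 p3=47; velocities now: v0=-1 v1=2 v2=3 v3=4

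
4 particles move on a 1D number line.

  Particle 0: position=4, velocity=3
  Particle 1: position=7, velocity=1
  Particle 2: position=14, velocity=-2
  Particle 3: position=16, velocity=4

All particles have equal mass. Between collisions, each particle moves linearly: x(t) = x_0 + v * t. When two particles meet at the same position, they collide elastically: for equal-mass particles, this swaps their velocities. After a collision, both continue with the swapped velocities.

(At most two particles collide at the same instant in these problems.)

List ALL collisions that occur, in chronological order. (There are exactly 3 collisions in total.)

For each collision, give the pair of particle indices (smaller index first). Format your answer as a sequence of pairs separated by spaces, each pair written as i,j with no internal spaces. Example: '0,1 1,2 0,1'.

Answer: 0,1 1,2 0,1

Derivation:
Collision at t=3/2: particles 0 and 1 swap velocities; positions: p0=17/2 p1=17/2 p2=11 p3=22; velocities now: v0=1 v1=3 v2=-2 v3=4
Collision at t=2: particles 1 and 2 swap velocities; positions: p0=9 p1=10 p2=10 p3=24; velocities now: v0=1 v1=-2 v2=3 v3=4
Collision at t=7/3: particles 0 and 1 swap velocities; positions: p0=28/3 p1=28/3 p2=11 p3=76/3; velocities now: v0=-2 v1=1 v2=3 v3=4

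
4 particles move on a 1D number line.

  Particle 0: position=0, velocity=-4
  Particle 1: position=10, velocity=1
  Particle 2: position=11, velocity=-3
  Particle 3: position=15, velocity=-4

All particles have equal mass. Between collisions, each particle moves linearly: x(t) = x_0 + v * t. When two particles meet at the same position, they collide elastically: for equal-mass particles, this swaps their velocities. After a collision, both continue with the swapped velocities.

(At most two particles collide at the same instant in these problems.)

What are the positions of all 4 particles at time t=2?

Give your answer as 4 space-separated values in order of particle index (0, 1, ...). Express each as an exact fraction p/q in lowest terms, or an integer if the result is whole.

Answer: -8 5 7 12

Derivation:
Collision at t=1/4: particles 1 and 2 swap velocities; positions: p0=-1 p1=41/4 p2=41/4 p3=14; velocities now: v0=-4 v1=-3 v2=1 v3=-4
Collision at t=1: particles 2 and 3 swap velocities; positions: p0=-4 p1=8 p2=11 p3=11; velocities now: v0=-4 v1=-3 v2=-4 v3=1
Advance to t=2 (no further collisions before then); velocities: v0=-4 v1=-3 v2=-4 v3=1; positions = -8 5 7 12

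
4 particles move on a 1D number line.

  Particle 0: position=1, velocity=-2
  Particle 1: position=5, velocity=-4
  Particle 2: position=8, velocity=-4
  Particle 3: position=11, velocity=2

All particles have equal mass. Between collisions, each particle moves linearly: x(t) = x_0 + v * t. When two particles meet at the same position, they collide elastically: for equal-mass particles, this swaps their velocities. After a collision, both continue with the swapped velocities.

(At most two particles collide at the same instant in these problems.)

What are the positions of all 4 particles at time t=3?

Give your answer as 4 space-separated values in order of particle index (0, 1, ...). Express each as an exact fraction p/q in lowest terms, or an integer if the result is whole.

Answer: -7 -5 -4 17

Derivation:
Collision at t=2: particles 0 and 1 swap velocities; positions: p0=-3 p1=-3 p2=0 p3=15; velocities now: v0=-4 v1=-2 v2=-4 v3=2
Advance to t=3 (no further collisions before then); velocities: v0=-4 v1=-2 v2=-4 v3=2; positions = -7 -5 -4 17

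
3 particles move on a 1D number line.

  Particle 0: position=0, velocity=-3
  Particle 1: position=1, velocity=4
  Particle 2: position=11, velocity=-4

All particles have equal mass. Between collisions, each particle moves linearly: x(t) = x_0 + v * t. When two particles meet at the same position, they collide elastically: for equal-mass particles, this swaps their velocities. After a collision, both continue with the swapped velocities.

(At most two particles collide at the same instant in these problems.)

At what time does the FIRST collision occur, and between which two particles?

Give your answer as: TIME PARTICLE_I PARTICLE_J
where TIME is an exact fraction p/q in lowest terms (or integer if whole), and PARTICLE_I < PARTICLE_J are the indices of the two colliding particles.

Answer: 5/4 1 2

Derivation:
Pair (0,1): pos 0,1 vel -3,4 -> not approaching (rel speed -7 <= 0)
Pair (1,2): pos 1,11 vel 4,-4 -> gap=10, closing at 8/unit, collide at t=5/4
Earliest collision: t=5/4 between 1 and 2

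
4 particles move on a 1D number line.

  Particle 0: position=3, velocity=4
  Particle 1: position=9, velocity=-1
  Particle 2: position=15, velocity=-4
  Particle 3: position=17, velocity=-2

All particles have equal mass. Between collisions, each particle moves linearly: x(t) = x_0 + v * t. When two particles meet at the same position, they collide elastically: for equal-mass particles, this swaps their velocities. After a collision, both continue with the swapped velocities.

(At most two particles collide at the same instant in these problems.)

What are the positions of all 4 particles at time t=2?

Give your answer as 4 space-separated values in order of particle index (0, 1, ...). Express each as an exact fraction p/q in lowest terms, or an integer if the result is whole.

Collision at t=6/5: particles 0 and 1 swap velocities; positions: p0=39/5 p1=39/5 p2=51/5 p3=73/5; velocities now: v0=-1 v1=4 v2=-4 v3=-2
Collision at t=3/2: particles 1 and 2 swap velocities; positions: p0=15/2 p1=9 p2=9 p3=14; velocities now: v0=-1 v1=-4 v2=4 v3=-2
Collision at t=2: particles 0 and 1 swap velocities; positions: p0=7 p1=7 p2=11 p3=13; velocities now: v0=-4 v1=-1 v2=4 v3=-2
Advance to t=2 (no further collisions before then); velocities: v0=-4 v1=-1 v2=4 v3=-2; positions = 7 7 11 13

Answer: 7 7 11 13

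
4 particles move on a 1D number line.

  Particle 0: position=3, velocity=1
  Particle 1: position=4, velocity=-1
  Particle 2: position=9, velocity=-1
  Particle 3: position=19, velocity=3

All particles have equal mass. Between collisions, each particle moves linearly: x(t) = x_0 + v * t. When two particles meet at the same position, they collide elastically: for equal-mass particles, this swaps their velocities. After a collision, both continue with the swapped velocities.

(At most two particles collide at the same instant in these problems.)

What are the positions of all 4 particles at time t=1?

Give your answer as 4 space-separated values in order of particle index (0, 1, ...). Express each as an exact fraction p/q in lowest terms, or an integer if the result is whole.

Answer: 3 4 8 22

Derivation:
Collision at t=1/2: particles 0 and 1 swap velocities; positions: p0=7/2 p1=7/2 p2=17/2 p3=41/2; velocities now: v0=-1 v1=1 v2=-1 v3=3
Advance to t=1 (no further collisions before then); velocities: v0=-1 v1=1 v2=-1 v3=3; positions = 3 4 8 22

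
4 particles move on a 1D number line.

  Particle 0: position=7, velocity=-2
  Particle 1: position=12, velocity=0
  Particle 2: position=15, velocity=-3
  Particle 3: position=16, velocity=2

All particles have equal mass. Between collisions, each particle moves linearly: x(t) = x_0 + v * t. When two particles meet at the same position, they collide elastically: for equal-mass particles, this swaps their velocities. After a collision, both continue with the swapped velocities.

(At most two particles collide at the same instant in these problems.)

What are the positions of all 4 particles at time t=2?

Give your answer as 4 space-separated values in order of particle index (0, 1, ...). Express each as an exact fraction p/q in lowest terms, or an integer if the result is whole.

Answer: 3 9 12 20

Derivation:
Collision at t=1: particles 1 and 2 swap velocities; positions: p0=5 p1=12 p2=12 p3=18; velocities now: v0=-2 v1=-3 v2=0 v3=2
Advance to t=2 (no further collisions before then); velocities: v0=-2 v1=-3 v2=0 v3=2; positions = 3 9 12 20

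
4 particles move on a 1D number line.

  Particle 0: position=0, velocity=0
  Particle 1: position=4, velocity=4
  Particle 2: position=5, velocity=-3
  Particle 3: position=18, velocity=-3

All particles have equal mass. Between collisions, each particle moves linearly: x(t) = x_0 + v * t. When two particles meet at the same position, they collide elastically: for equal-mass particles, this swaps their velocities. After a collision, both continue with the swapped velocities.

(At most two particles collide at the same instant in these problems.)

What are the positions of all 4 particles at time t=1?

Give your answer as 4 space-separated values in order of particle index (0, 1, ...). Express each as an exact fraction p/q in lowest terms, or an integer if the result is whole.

Answer: 0 2 8 15

Derivation:
Collision at t=1/7: particles 1 and 2 swap velocities; positions: p0=0 p1=32/7 p2=32/7 p3=123/7; velocities now: v0=0 v1=-3 v2=4 v3=-3
Advance to t=1 (no further collisions before then); velocities: v0=0 v1=-3 v2=4 v3=-3; positions = 0 2 8 15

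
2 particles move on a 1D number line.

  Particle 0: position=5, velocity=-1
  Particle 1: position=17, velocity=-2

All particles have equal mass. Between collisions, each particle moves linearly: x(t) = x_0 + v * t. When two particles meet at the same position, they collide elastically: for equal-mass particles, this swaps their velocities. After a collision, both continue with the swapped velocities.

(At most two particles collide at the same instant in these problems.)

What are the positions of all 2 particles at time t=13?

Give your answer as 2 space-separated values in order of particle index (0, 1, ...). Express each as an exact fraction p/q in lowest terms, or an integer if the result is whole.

Answer: -9 -8

Derivation:
Collision at t=12: particles 0 and 1 swap velocities; positions: p0=-7 p1=-7; velocities now: v0=-2 v1=-1
Advance to t=13 (no further collisions before then); velocities: v0=-2 v1=-1; positions = -9 -8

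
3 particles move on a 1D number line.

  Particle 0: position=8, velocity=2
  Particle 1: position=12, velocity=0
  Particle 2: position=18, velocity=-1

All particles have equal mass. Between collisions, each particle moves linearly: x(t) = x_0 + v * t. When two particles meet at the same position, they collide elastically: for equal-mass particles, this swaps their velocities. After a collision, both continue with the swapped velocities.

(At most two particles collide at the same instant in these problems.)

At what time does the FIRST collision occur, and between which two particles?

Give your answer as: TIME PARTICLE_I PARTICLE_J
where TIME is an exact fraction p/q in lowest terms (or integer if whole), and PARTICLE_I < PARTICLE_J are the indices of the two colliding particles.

Pair (0,1): pos 8,12 vel 2,0 -> gap=4, closing at 2/unit, collide at t=2
Pair (1,2): pos 12,18 vel 0,-1 -> gap=6, closing at 1/unit, collide at t=6
Earliest collision: t=2 between 0 and 1

Answer: 2 0 1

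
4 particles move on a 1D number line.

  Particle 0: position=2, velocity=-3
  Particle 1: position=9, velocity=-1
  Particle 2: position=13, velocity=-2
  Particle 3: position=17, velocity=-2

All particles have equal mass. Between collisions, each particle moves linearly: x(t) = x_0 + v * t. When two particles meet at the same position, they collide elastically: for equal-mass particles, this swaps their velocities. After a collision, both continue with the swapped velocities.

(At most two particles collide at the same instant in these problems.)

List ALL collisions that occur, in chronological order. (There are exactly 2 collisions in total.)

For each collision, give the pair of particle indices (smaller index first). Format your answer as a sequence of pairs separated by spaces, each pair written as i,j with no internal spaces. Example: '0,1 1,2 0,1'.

Collision at t=4: particles 1 and 2 swap velocities; positions: p0=-10 p1=5 p2=5 p3=9; velocities now: v0=-3 v1=-2 v2=-1 v3=-2
Collision at t=8: particles 2 and 3 swap velocities; positions: p0=-22 p1=-3 p2=1 p3=1; velocities now: v0=-3 v1=-2 v2=-2 v3=-1

Answer: 1,2 2,3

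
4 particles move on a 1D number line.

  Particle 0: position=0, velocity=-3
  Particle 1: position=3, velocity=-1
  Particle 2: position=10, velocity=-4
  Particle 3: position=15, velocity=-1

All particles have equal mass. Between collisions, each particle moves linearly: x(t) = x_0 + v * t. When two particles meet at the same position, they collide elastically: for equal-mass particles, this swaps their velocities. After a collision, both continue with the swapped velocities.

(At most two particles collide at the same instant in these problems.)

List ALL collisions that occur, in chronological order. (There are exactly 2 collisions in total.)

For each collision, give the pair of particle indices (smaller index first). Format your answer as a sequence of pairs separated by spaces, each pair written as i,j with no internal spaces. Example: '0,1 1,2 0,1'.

Answer: 1,2 0,1

Derivation:
Collision at t=7/3: particles 1 and 2 swap velocities; positions: p0=-7 p1=2/3 p2=2/3 p3=38/3; velocities now: v0=-3 v1=-4 v2=-1 v3=-1
Collision at t=10: particles 0 and 1 swap velocities; positions: p0=-30 p1=-30 p2=-7 p3=5; velocities now: v0=-4 v1=-3 v2=-1 v3=-1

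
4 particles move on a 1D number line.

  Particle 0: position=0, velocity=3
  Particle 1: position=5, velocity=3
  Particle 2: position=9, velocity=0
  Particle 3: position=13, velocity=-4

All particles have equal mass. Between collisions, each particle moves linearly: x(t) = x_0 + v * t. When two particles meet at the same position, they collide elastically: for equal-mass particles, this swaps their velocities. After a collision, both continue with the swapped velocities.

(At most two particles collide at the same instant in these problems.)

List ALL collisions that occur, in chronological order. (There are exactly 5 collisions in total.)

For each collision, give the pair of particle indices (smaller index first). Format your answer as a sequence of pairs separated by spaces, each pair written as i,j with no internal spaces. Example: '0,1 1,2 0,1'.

Collision at t=1: particles 2 and 3 swap velocities; positions: p0=3 p1=8 p2=9 p3=9; velocities now: v0=3 v1=3 v2=-4 v3=0
Collision at t=8/7: particles 1 and 2 swap velocities; positions: p0=24/7 p1=59/7 p2=59/7 p3=9; velocities now: v0=3 v1=-4 v2=3 v3=0
Collision at t=4/3: particles 2 and 3 swap velocities; positions: p0=4 p1=23/3 p2=9 p3=9; velocities now: v0=3 v1=-4 v2=0 v3=3
Collision at t=13/7: particles 0 and 1 swap velocities; positions: p0=39/7 p1=39/7 p2=9 p3=74/7; velocities now: v0=-4 v1=3 v2=0 v3=3
Collision at t=3: particles 1 and 2 swap velocities; positions: p0=1 p1=9 p2=9 p3=14; velocities now: v0=-4 v1=0 v2=3 v3=3

Answer: 2,3 1,2 2,3 0,1 1,2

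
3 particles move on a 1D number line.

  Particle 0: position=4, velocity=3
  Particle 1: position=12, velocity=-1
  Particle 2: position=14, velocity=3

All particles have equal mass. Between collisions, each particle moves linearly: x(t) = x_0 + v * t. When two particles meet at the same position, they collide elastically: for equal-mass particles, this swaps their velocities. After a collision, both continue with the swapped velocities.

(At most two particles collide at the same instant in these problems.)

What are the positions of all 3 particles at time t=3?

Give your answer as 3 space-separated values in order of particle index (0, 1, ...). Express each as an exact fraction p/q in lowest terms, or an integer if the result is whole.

Collision at t=2: particles 0 and 1 swap velocities; positions: p0=10 p1=10 p2=20; velocities now: v0=-1 v1=3 v2=3
Advance to t=3 (no further collisions before then); velocities: v0=-1 v1=3 v2=3; positions = 9 13 23

Answer: 9 13 23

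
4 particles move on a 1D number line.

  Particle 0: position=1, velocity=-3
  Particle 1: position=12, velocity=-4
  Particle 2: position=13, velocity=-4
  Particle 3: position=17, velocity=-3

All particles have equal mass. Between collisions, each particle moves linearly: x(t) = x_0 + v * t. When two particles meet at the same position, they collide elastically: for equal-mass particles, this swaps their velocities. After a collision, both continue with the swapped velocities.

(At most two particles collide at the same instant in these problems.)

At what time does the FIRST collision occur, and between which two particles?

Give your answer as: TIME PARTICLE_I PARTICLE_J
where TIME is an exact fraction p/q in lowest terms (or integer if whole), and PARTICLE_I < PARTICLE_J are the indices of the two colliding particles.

Pair (0,1): pos 1,12 vel -3,-4 -> gap=11, closing at 1/unit, collide at t=11
Pair (1,2): pos 12,13 vel -4,-4 -> not approaching (rel speed 0 <= 0)
Pair (2,3): pos 13,17 vel -4,-3 -> not approaching (rel speed -1 <= 0)
Earliest collision: t=11 between 0 and 1

Answer: 11 0 1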